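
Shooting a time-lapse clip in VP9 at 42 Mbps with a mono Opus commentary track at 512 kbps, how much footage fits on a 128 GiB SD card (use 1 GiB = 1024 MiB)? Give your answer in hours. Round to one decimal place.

7.2 hours

Audio: 512 kbps = 0.512 Mbps.
Total bitrate: 42 + 0.512 = 42.512 Mbps.
Capacity: 128 GiB = 1,099,512 Mb.
Recording time: 1,099,512 / 42.512 = 25,864 s ≈ 7.18 hours.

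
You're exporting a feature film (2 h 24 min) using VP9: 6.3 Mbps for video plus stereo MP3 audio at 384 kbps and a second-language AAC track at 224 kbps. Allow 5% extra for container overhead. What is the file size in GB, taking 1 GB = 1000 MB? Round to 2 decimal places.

2 h 24 min = 144 min = 8640 s
Audio total: 384 + 224 = 608 kbps = 0.608 Mbps.
Total bitrate: 6.3 + 0.608 = 6.908 Mbps.
Stream data: 6.908 Mbps × 8640 s = 59685.1 Mb.
With 5% container overhead: ×1.05.
62,669 Mb ÷ 8 = 7,834 MB → 7.834 GB.

7.83 GB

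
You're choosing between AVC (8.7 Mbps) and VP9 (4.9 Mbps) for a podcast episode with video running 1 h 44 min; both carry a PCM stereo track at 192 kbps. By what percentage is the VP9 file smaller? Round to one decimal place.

1 h 44 min = 104 min = 6240 s
Audio: 192 kbps = 0.192 Mbps.
AVC: 8.892 Mbps × 6240 s = 55486.1 Mb = 6.459 GiB.
VP9: 5.092 Mbps × 6240 s = 31774.1 Mb = 3.699 GiB.
Reduction: (1 − 3.699/6.459) × 100 = 42.74%.

42.7%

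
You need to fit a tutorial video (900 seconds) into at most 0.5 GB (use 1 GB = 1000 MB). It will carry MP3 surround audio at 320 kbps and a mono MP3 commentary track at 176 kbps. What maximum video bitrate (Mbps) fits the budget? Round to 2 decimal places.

Budget: 0.5 GB = 4000.0 Mb.
Total bitrate budget: 4000.0 Mb / 900 s = 4.444 Mbps.
Audio total: 320 + 176 = 496 kbps = 0.496 Mbps.
Video: 4.444 − 0.496 = 3.948 Mbps.

3.95 Mbps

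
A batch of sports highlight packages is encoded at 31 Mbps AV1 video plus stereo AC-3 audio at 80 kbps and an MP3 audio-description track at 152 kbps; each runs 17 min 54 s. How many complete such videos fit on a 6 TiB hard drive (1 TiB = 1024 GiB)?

1573

17 min 54 s = 1074 s
Audio total: 80 + 152 = 232 kbps = 0.232 Mbps.
Total bitrate: 31.232 Mbps.
Per item: 31.232 Mbps × 1074 s = 33,543 Mb = 4,193 MB.
Capacity: 6 TiB = 52,776,558 Mb; 1573.39 items → 1573 complete.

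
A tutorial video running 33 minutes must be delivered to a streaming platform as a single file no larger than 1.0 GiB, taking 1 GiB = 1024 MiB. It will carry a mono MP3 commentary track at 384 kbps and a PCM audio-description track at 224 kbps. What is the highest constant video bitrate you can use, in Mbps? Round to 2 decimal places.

Budget: 1.0 GiB = 8589.9 Mb.
33 min = 1980 s
Total bitrate budget: 8589.9 Mb / 1980 s = 4.338 Mbps.
Audio total: 384 + 224 = 608 kbps = 0.608 Mbps.
Video: 4.338 − 0.608 = 3.730 Mbps.

3.73 Mbps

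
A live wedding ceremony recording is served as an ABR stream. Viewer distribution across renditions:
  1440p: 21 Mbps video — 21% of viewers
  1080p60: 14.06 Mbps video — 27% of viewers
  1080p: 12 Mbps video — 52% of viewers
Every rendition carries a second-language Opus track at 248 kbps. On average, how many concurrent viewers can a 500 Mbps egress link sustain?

34

Audio: 248 kbps = 0.248 Mbps.
Average per-viewer bitrate: 0.21×21.248 + 0.27×14.308 + 0.52×12.248 = 14.694 Mbps.
500 Mbps = 500.0 Mbps; 500.0 / 14.694 = 34.03 → 34.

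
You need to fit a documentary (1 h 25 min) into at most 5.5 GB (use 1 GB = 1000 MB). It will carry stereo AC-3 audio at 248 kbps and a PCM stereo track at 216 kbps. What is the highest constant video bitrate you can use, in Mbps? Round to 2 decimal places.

Budget: 5.5 GB = 44000.0 Mb.
1 h 25 min = 85 min = 5100 s
Total bitrate budget: 44000.0 Mb / 5100 s = 8.627 Mbps.
Audio total: 248 + 216 = 464 kbps = 0.464 Mbps.
Video: 8.627 − 0.464 = 8.163 Mbps.

8.16 Mbps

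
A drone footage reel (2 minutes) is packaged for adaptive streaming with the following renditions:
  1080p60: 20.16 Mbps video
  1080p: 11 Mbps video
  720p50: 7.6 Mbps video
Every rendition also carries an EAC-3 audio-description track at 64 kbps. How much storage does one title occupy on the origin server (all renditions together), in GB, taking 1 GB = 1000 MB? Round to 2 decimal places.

2 min = 120 s
Audio: 64 kbps = 0.064 Mbps.
Sum of rendition bitrates: (20.16+0.064) + (11+0.064) + (7.6+0.064) = 38.952 Mbps.
× 120 s = 4,674 Mb = 584.3 MB = 0.5843 GB.

0.58 GB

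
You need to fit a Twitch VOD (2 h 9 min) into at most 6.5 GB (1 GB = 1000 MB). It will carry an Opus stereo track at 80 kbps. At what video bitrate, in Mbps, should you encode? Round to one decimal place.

Budget: 6.5 GB = 52000.0 Mb.
2 h 9 min = 129 min = 7740 s
Total bitrate budget: 52000.0 Mb / 7740 s = 6.718 Mbps.
Audio: 80 kbps = 0.080 Mbps.
Video: 6.718 − 0.080 = 6.638 Mbps.

6.6 Mbps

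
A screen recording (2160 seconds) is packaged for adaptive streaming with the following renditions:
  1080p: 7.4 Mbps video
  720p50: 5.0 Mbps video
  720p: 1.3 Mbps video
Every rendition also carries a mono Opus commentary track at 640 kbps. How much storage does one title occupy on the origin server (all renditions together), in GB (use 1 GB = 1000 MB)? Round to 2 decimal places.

4.22 GB

Audio: 640 kbps = 0.640 Mbps.
Sum of rendition bitrates: (7.4+0.640) + (5.0+0.640) + (1.3+0.640) = 15.620 Mbps.
× 2160 s = 33,739 Mb = 4,217 MB = 4.217 GB.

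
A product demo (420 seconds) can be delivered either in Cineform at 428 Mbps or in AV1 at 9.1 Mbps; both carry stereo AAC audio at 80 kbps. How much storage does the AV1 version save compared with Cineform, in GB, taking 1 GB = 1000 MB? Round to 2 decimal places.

21.99 GB

Audio: 80 kbps = 0.080 Mbps.
Cineform: 428.080 Mbps × 420 s = 179793.6 Mb = 22.474 GB.
AV1: 9.180 Mbps × 420 s = 3855.6 Mb = 0.482 GB.
Saving: 22.474 − 0.482 = 21.992 GB.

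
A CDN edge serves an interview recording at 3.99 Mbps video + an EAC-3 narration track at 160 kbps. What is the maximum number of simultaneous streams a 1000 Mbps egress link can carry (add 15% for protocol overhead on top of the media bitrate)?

Audio: 160 kbps = 0.160 Mbps.
Per-viewer media rate: 4.150 Mbps.
On the wire with 15% overhead: 4.772 Mbps.
1000 Mbps = 1,000 Mbps; 1,000 / 4.772 = 209.53 → 209 viewers.

209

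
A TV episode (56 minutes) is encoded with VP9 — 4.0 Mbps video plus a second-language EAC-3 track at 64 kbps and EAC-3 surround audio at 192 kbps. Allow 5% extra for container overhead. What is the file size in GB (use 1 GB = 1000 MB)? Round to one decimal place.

1.9 GB

56 min = 3360 s
Audio total: 64 + 192 = 256 kbps = 0.256 Mbps.
Total bitrate: 4.0 + 0.256 = 4.256 Mbps.
Stream data: 4.256 Mbps × 3360 s = 14300.2 Mb.
With 5% container overhead: ×1.05.
15,015 Mb ÷ 8 = 1,877 MB → 1.877 GB.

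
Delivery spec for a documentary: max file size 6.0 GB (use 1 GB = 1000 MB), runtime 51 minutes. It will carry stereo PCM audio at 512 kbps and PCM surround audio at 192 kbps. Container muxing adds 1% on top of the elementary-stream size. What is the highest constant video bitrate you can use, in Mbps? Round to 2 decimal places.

14.83 Mbps

Budget: 6.0 GB = 48000.0 Mb.
Stream payload after overhead: 48000.0 / 1.01 = 47524.8 Mb.
51 min = 3060 s
Total bitrate budget: 47524.8 Mb / 3060 s = 15.531 Mbps.
Audio total: 512 + 192 = 704 kbps = 0.704 Mbps.
Video: 15.531 − 0.704 = 14.827 Mbps.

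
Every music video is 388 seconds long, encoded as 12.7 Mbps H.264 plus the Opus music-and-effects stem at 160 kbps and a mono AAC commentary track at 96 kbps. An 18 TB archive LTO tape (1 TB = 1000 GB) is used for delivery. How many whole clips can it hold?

Audio total: 160 + 96 = 256 kbps = 0.256 Mbps.
Total bitrate: 12.956 Mbps.
Per item: 12.956 Mbps × 388 s = 5,027 Mb = 628.4 MB.
Capacity: 18 TB = 144,000,000 Mb; 28645.73 items → 28645 complete.

28645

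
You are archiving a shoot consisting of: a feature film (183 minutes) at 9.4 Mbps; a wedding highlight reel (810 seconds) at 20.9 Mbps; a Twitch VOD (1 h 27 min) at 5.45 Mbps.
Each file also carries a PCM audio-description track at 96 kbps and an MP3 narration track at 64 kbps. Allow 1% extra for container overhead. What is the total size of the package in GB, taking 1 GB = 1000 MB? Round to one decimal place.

19.1 GB

Audio total: 96 + 64 = 160 kbps = 0.160 Mbps.
feature film: 9.560 Mbps × 10980 s × 1.01 = 106018.5 Mb
wedding highlight reel: 21.060 Mbps × 810 s × 1.01 = 17229.2 Mb
Twitch VOD: 5.610 Mbps × 5220 s × 1.01 = 29577.0 Mb
Total: 152824.7 Mb = 19103.1 MB.
= 19.10 GB.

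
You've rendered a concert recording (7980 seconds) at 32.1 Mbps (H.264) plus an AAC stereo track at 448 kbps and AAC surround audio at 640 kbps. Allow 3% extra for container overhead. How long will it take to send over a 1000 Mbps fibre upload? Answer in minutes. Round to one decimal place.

4.5 minutes

Audio total: 448 + 640 = 1088 kbps = 1.088 Mbps.
Total bitrate: 33.188 Mbps.
File: 33.188 Mbps × 7980 s = 264840.2 Mb.
With 3% container overhead: ×1.03. → 272785.4 Mb.
At 1000 Mbps: 272785.4 / 1000 = 272.8 s ≈ 4.55 minutes.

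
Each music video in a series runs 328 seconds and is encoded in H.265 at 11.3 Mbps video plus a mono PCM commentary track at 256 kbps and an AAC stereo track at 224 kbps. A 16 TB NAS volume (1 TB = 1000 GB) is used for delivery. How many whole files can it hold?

Audio total: 256 + 224 = 480 kbps = 0.480 Mbps.
Total bitrate: 11.780 Mbps.
Per item: 11.780 Mbps × 328 s = 3,864 Mb = 483.0 MB.
Capacity: 16 TB = 128,000,000 Mb; 33127.67 items → 33127 complete.

33127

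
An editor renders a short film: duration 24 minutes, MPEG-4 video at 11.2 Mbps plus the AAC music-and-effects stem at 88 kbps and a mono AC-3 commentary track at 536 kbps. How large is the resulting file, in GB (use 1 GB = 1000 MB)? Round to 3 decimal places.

24 min = 1440 s
Audio total: 88 + 536 = 624 kbps = 0.624 Mbps.
Total bitrate: 11.2 + 0.624 = 11.824 Mbps.
Stream data: 11.824 Mbps × 1440 s = 17026.6 Mb.
17,027 Mb ÷ 8 = 2,128 MB → 2.128 GB.

2.128 GB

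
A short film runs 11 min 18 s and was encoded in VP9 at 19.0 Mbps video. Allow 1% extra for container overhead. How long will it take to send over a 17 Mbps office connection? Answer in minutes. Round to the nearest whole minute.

11 min 18 s = 678 s
File: 19.000 Mbps × 678 s = 12882.0 Mb.
With 1% container overhead: ×1.01. → 13010.8 Mb.
At 17 Mbps: 13010.8 / 17 = 765.3 s ≈ 12.8 minutes.

13 minutes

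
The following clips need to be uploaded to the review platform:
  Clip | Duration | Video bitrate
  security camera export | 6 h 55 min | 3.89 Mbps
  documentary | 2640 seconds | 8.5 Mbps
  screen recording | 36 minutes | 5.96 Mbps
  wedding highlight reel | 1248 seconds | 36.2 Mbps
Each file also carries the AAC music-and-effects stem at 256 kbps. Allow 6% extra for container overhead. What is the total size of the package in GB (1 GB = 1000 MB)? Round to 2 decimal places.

Audio: 256 kbps = 0.256 Mbps.
security camera export: 4.146 Mbps × 24900 s × 1.06 = 109429.5 Mb
documentary: 8.756 Mbps × 2640 s × 1.06 = 24502.8 Mb
screen recording: 6.216 Mbps × 2160 s × 1.06 = 14232.2 Mb
wedding highlight reel: 36.456 Mbps × 1248 s × 1.06 = 48226.9 Mb
Total: 196391.4 Mb = 24548.9 MB.
= 24.55 GB.

24.55 GB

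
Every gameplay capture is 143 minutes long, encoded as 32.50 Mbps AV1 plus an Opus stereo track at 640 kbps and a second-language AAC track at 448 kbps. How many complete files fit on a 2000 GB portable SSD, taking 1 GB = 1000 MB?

143 min = 8580 s
Audio total: 640 + 448 = 1088 kbps = 1.088 Mbps.
Total bitrate: 33.588 Mbps.
Per item: 33.588 Mbps × 8580 s = 288,185 Mb = 36,023 MB.
Capacity: 2000 GB = 16,000,000 Mb; 55.52 items → 55 complete.

55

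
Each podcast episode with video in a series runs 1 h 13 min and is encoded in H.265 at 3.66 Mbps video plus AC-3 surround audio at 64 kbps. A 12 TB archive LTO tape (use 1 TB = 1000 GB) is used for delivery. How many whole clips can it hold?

1 h 13 min = 73 min = 4380 s
Audio: 64 kbps = 0.064 Mbps.
Total bitrate: 3.724 Mbps.
Per item: 3.724 Mbps × 4380 s = 16,311 Mb = 2,039 MB.
Capacity: 12 TB = 96,000,000 Mb; 5885.56 items → 5885 complete.

5885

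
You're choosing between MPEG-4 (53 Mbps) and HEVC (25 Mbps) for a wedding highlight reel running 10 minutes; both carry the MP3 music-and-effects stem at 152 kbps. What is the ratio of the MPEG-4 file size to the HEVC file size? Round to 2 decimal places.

2.11

10 min = 600 s
Audio: 152 kbps = 0.152 Mbps.
MPEG-4: 53.152 Mbps × 600 s = 31891.2 Mb = 3.713 GiB.
HEVC: 25.152 Mbps × 600 s = 15091.2 Mb = 1.757 GiB.
Ratio: 3.713 / 1.757 = 2.113.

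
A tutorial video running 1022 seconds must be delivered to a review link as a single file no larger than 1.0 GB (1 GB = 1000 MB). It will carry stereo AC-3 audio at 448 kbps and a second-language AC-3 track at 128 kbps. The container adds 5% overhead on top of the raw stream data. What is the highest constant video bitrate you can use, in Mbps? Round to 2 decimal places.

Budget: 1.0 GB = 8000.0 Mb.
Stream payload after overhead: 8000.0 / 1.05 = 7619.0 Mb.
Total bitrate budget: 7619.0 Mb / 1022 s = 7.455 Mbps.
Audio total: 448 + 128 = 576 kbps = 0.576 Mbps.
Video: 7.455 − 0.576 = 6.879 Mbps.

6.88 Mbps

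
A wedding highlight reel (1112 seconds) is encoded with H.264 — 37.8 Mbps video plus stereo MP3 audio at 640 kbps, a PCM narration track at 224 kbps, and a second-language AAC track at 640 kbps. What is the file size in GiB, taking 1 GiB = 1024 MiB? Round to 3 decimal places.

Audio total: 640 + 224 + 640 = 1504 kbps = 1.504 Mbps.
Total bitrate: 37.8 + 1.504 = 39.304 Mbps.
Stream data: 39.304 Mbps × 1112 s = 43706.0 Mb.
43,706 Mb = 5,463,256,000 bytes ÷ 1,073,741,824 = 5.088 GiB.

5.088 GiB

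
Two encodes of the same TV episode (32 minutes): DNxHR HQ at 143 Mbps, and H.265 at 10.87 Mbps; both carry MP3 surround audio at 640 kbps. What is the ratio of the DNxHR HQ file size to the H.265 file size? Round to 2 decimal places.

12.48

32 min = 1920 s
Audio: 640 kbps = 0.640 Mbps.
DNxHR HQ: 143.640 Mbps × 1920 s = 275788.8 Mb = 34.474 GB.
H.265: 11.510 Mbps × 1920 s = 22099.2 Mb = 2.762 GB.
Ratio: 34.474 / 2.762 = 12.480.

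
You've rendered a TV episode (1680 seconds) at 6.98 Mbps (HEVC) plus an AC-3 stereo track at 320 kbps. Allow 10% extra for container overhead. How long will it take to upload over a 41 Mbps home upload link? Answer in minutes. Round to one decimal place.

Audio: 320 kbps = 0.320 Mbps.
Total bitrate: 7.300 Mbps.
File: 7.300 Mbps × 1680 s = 12264.0 Mb.
With 10% container overhead: ×1.10. → 13490.4 Mb.
At 41 Mbps: 13490.4 / 41 = 329.0 s ≈ 5.48 minutes.

5.5 minutes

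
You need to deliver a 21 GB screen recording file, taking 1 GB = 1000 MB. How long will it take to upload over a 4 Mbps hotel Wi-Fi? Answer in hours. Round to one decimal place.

11.7 hours

File: 21 GB = 168000.0 Mb.
At 4 Mbps: 168000.0 / 4 = 42000.0 s ≈ 11.7 hours.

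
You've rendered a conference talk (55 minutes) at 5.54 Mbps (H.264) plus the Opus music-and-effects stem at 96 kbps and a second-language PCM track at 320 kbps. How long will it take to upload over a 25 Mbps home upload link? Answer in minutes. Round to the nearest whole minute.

13 minutes

55 min = 3300 s
Audio total: 96 + 320 = 416 kbps = 0.416 Mbps.
Total bitrate: 5.956 Mbps.
File: 5.956 Mbps × 3300 s = 19654.8 Mb.
At 25 Mbps: 19654.8 / 25 = 786.2 s ≈ 13.1 minutes.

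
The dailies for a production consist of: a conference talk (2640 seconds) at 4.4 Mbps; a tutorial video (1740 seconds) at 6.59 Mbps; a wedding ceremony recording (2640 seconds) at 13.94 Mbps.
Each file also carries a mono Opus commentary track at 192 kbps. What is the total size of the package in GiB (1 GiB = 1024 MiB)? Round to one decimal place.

Audio: 192 kbps = 0.192 Mbps.
conference talk: 4.592 Mbps × 2640 s = 12122.9 Mb
tutorial video: 6.782 Mbps × 1740 s = 11800.7 Mb
wedding ceremony recording: 14.132 Mbps × 2640 s = 37308.5 Mb
Total: 61232.0 Mb = 7654.0 MB.
= 7.128 GiB.

7.1 GiB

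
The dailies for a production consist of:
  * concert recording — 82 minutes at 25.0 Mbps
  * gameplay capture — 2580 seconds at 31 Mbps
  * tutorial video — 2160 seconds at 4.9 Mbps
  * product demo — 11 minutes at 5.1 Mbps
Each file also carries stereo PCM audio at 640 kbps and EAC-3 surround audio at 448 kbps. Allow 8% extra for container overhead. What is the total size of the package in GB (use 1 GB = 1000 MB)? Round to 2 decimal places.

30.80 GB

Audio total: 640 + 448 = 1088 kbps = 1.088 Mbps.
concert recording: 26.088 Mbps × 4920 s × 1.08 = 138621.2 Mb
gameplay capture: 32.088 Mbps × 2580 s × 1.08 = 89410.0 Mb
tutorial video: 5.988 Mbps × 2160 s × 1.08 = 13968.8 Mb
product demo: 6.188 Mbps × 660 s × 1.08 = 4410.8 Mb
Total: 246410.8 Mb = 30801.4 MB.
= 30.80 GB.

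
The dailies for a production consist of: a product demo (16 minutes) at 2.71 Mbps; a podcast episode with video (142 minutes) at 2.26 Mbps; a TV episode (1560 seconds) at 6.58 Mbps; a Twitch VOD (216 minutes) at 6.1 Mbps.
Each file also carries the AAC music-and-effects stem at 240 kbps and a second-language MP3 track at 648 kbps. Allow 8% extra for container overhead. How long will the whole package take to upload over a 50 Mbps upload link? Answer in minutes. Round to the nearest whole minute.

48 minutes

Audio total: 240 + 648 = 888 kbps = 0.888 Mbps.
product demo: 3.598 Mbps × 960 s × 1.08 = 3730.4 Mb
podcast episode with video: 3.148 Mbps × 8520 s × 1.08 = 28966.6 Mb
TV episode: 7.468 Mbps × 1560 s × 1.08 = 12582.1 Mb
Twitch VOD: 6.988 Mbps × 12960 s × 1.08 = 97809.6 Mb
Total: 143088.8 Mb = 17886.1 MB.
At 50 Mbps: 143088.8 / 50 = 2862 s ≈ 47.7 minutes.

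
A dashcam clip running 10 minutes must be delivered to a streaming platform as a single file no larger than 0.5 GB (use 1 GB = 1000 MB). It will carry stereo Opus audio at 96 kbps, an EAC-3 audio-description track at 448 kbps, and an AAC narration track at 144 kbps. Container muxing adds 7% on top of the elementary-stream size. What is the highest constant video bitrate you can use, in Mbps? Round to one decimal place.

5.5 Mbps

Budget: 0.5 GB = 4000.0 Mb.
Stream payload after overhead: 4000.0 / 1.07 = 3738.3 Mb.
10 min = 600 s
Total bitrate budget: 3738.3 Mb / 600 s = 6.231 Mbps.
Audio total: 96 + 448 + 144 = 688 kbps = 0.688 Mbps.
Video: 6.231 − 0.688 = 5.543 Mbps.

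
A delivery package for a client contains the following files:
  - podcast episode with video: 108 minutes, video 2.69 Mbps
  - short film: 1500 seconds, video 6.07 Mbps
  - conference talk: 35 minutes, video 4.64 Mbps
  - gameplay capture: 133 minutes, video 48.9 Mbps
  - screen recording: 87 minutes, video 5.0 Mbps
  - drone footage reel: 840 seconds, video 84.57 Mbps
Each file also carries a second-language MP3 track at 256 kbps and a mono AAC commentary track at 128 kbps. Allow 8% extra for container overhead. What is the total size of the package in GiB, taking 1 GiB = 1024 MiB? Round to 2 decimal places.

67.00 GiB

Audio total: 256 + 128 = 384 kbps = 0.384 Mbps.
podcast episode with video: 3.074 Mbps × 6480 s × 1.08 = 21513.1 Mb
short film: 6.454 Mbps × 1500 s × 1.08 = 10455.5 Mb
conference talk: 5.024 Mbps × 2100 s × 1.08 = 11394.4 Mb
gameplay capture: 49.284 Mbps × 7980 s × 1.08 = 424749.2 Mb
screen recording: 5.384 Mbps × 5220 s × 1.08 = 30352.8 Mb
drone footage reel: 84.954 Mbps × 840 s × 1.08 = 77070.3 Mb
Total: 575535.3 Mb = 71941.9 MB.
= 67.00 GiB.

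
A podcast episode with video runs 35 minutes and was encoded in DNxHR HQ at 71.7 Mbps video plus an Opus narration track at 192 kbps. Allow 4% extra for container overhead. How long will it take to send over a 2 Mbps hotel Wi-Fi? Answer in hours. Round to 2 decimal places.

35 min = 2100 s
Audio: 192 kbps = 0.192 Mbps.
Total bitrate: 71.892 Mbps.
File: 71.892 Mbps × 2100 s = 150973.2 Mb.
With 4% container overhead: ×1.04. → 157012.1 Mb.
At 2 Mbps: 157012.1 / 2 = 78506.1 s ≈ 21.8 hours.

21.81 hours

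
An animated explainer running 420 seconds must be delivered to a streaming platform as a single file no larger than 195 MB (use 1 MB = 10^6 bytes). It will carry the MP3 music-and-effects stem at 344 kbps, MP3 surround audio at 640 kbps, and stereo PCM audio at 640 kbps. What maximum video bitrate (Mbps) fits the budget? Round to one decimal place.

Budget: 195 MB = 1560.0 Mb.
Total bitrate budget: 1560.0 Mb / 420 s = 3.714 Mbps.
Audio total: 344 + 640 + 640 = 1624 kbps = 1.624 Mbps.
Video: 3.714 − 1.624 = 2.090 Mbps.

2.1 Mbps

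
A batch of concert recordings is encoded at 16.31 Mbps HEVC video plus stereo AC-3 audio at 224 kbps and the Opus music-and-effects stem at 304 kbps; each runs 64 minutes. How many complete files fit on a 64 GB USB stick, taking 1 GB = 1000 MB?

7

64 min = 3840 s
Audio total: 224 + 304 = 528 kbps = 0.528 Mbps.
Total bitrate: 16.838 Mbps.
Per item: 16.838 Mbps × 3840 s = 64,658 Mb = 8,082 MB.
Capacity: 64 GB = 512,000 Mb; 7.92 items → 7 complete.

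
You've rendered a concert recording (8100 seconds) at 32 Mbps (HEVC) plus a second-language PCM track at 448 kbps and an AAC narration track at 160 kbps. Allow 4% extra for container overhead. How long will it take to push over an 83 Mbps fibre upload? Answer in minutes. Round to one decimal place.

55.2 minutes

Audio total: 448 + 160 = 608 kbps = 0.608 Mbps.
Total bitrate: 32.608 Mbps.
File: 32.608 Mbps × 8100 s = 264124.8 Mb.
With 4% container overhead: ×1.04. → 274689.8 Mb.
At 83 Mbps: 274689.8 / 83 = 3309.5 s ≈ 55.2 minutes.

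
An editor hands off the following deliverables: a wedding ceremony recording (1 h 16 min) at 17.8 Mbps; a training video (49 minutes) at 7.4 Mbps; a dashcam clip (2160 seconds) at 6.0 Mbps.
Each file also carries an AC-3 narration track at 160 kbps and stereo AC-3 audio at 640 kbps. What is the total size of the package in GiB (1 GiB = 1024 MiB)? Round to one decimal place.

Audio total: 160 + 640 = 800 kbps = 0.800 Mbps.
wedding ceremony recording: 18.600 Mbps × 4560 s = 84816.0 Mb
training video: 8.200 Mbps × 2940 s = 24108.0 Mb
dashcam clip: 6.800 Mbps × 2160 s = 14688.0 Mb
Total: 123612.0 Mb = 15451.5 MB.
= 14.39 GiB.

14.4 GiB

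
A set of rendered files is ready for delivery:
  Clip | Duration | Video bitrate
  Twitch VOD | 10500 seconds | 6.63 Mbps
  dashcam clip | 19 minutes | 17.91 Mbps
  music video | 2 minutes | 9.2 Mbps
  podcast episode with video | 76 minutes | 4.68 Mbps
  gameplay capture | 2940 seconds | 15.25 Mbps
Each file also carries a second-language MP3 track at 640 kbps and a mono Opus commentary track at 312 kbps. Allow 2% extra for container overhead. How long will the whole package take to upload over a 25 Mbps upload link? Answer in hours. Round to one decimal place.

2.0 hours

Audio total: 640 + 312 = 952 kbps = 0.952 Mbps.
Twitch VOD: 7.582 Mbps × 10500 s × 1.02 = 81203.2 Mb
dashcam clip: 18.862 Mbps × 1140 s × 1.02 = 21932.7 Mb
music video: 10.152 Mbps × 120 s × 1.02 = 1242.6 Mb
podcast episode with video: 5.632 Mbps × 4560 s × 1.02 = 26195.6 Mb
gameplay capture: 16.202 Mbps × 2940 s × 1.02 = 48586.6 Mb
Total: 179160.7 Mb = 22395.1 MB.
At 25 Mbps: 179160.7 / 25 = 7166 s ≈ 1.99 hours.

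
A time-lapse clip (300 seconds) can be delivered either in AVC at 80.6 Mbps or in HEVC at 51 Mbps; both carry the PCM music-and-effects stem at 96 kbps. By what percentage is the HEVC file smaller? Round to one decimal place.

36.7%

Audio: 96 kbps = 0.096 Mbps.
AVC: 80.696 Mbps × 300 s = 24208.8 Mb = 2.818 GiB.
HEVC: 51.096 Mbps × 300 s = 15328.8 Mb = 1.785 GiB.
Reduction: (1 − 1.785/2.818) × 100 = 36.68%.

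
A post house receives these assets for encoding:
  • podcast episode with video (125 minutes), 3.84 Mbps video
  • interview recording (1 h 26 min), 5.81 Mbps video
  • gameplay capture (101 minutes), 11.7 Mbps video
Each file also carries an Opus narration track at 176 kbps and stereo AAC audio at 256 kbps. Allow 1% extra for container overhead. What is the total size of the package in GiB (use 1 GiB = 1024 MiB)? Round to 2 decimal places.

16.20 GiB

Audio total: 176 + 256 = 432 kbps = 0.432 Mbps.
podcast episode with video: 4.272 Mbps × 7500 s × 1.01 = 32360.4 Mb
interview recording: 6.242 Mbps × 5160 s × 1.01 = 32530.8 Mb
gameplay capture: 12.132 Mbps × 6060 s × 1.01 = 74255.1 Mb
Total: 139146.3 Mb = 17393.3 MB.
= 16.20 GiB.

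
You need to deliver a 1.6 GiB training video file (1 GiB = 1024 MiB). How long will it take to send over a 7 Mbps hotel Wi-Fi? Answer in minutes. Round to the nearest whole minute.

File: 1.6 GiB = 13743.9 Mb.
At 7 Mbps: 13743.9 / 7 = 1963.4 s ≈ 32.7 minutes.

33 minutes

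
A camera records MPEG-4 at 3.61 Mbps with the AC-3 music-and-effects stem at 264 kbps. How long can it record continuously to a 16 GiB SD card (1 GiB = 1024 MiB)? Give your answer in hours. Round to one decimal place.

Audio: 264 kbps = 0.264 Mbps.
Total bitrate: 3.61 + 0.264 = 3.874 Mbps.
Capacity: 16 GiB = 137,439 Mb.
Recording time: 137,439 / 3.874 = 35,477 s ≈ 9.85 hours.

9.9 hours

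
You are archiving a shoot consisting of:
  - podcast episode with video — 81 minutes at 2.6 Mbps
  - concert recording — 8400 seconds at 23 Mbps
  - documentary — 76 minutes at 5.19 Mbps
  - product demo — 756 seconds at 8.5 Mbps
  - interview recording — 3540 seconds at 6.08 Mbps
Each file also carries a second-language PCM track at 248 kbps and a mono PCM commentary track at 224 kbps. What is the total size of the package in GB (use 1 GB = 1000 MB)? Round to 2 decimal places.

33.49 GB

Audio total: 248 + 224 = 472 kbps = 0.472 Mbps.
podcast episode with video: 3.072 Mbps × 4860 s = 14929.9 Mb
concert recording: 23.472 Mbps × 8400 s = 197164.8 Mb
documentary: 5.662 Mbps × 4560 s = 25818.7 Mb
product demo: 8.972 Mbps × 756 s = 6782.8 Mb
interview recording: 6.552 Mbps × 3540 s = 23194.1 Mb
Total: 267890.4 Mb = 33486.3 MB.
= 33.49 GB.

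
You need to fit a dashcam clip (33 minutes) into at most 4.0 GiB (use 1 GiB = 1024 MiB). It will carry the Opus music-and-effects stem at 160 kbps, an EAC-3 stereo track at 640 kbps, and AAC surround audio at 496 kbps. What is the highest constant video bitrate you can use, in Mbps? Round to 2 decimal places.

Budget: 4.0 GiB = 34359.7 Mb.
33 min = 1980 s
Total bitrate budget: 34359.7 Mb / 1980 s = 17.353 Mbps.
Audio total: 160 + 640 + 496 = 1296 kbps = 1.296 Mbps.
Video: 17.353 − 1.296 = 16.057 Mbps.

16.06 Mbps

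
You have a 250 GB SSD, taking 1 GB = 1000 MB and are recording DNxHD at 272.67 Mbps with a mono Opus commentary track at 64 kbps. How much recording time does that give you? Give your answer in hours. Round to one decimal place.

Audio: 64 kbps = 0.064 Mbps.
Total bitrate: 272.67 + 0.064 = 272.734 Mbps.
Capacity: 250 GB = 2,000,000 Mb.
Recording time: 2,000,000 / 272.734 = 7,333 s ≈ 2.04 hours.

2.0 hours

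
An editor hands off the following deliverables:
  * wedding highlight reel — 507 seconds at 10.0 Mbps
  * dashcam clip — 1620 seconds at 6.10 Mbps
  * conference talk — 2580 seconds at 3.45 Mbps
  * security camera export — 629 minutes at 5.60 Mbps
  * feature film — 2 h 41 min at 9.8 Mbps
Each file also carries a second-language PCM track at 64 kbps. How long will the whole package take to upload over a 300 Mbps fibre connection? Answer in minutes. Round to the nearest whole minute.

Audio: 64 kbps = 0.064 Mbps.
wedding highlight reel: 10.064 Mbps × 507 s = 5102.4 Mb
dashcam clip: 6.164 Mbps × 1620 s = 9985.7 Mb
conference talk: 3.514 Mbps × 2580 s = 9066.1 Mb
security camera export: 5.664 Mbps × 37740 s = 213759.4 Mb
feature film: 9.864 Mbps × 9660 s = 95286.2 Mb
Total: 333199.8 Mb = 41650.0 MB.
At 300 Mbps: 333199.8 / 300 = 1111 s ≈ 18.5 minutes.

19 minutes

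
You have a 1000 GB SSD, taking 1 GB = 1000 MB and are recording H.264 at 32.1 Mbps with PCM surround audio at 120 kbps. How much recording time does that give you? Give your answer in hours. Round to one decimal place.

69.0 hours

Audio: 120 kbps = 0.120 Mbps.
Total bitrate: 32.1 + 0.120 = 32.220 Mbps.
Capacity: 1000 GB = 8,000,000 Mb.
Recording time: 8,000,000 / 32.220 = 248,293 s ≈ 69.0 hours.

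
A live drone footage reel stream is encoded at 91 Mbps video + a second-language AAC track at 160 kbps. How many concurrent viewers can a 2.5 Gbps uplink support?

27

Audio: 160 kbps = 0.160 Mbps.
Per-viewer media rate: 91.160 Mbps.
2.5 Gbps = 2,500 Mbps; 2,500 / 91.160 = 27.42 → 27 viewers.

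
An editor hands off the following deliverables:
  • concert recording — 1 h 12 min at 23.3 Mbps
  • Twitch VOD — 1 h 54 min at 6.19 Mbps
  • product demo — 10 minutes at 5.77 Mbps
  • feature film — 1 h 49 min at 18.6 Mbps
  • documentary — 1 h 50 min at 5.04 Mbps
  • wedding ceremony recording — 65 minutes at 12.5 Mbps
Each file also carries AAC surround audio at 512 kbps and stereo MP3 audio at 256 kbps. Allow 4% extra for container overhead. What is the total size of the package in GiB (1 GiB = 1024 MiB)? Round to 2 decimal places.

45.07 GiB

Audio total: 512 + 256 = 768 kbps = 0.768 Mbps.
concert recording: 24.068 Mbps × 4320 s × 1.04 = 108132.7 Mb
Twitch VOD: 6.958 Mbps × 6840 s × 1.04 = 49496.4 Mb
product demo: 6.538 Mbps × 600 s × 1.04 = 4079.7 Mb
feature film: 19.368 Mbps × 6540 s × 1.04 = 131733.4 Mb
documentary: 5.808 Mbps × 6600 s × 1.04 = 39866.1 Mb
wedding ceremony recording: 13.268 Mbps × 3900 s × 1.04 = 53815.0 Mb
Total: 387123.4 Mb = 48390.4 MB.
= 45.07 GiB.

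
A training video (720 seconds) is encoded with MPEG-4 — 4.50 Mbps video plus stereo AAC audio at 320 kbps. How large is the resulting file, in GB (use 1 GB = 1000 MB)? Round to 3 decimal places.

0.434 GB

Audio: 320 kbps = 0.320 Mbps.
Total bitrate: 4.50 + 0.320 = 4.820 Mbps.
Stream data: 4.820 Mbps × 720 s = 3470.4 Mb.
3,470 Mb ÷ 8 = 433.8 MB → 0.4338 GB.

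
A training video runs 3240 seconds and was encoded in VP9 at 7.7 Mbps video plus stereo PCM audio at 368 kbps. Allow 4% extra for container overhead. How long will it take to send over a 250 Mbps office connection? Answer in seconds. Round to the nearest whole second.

109 seconds

Audio: 368 kbps = 0.368 Mbps.
Total bitrate: 8.068 Mbps.
File: 8.068 Mbps × 3240 s = 26140.3 Mb.
With 4% container overhead: ×1.04. → 27185.9 Mb.
At 250 Mbps: 27185.9 / 250 = 108.7 s ≈ 109 seconds.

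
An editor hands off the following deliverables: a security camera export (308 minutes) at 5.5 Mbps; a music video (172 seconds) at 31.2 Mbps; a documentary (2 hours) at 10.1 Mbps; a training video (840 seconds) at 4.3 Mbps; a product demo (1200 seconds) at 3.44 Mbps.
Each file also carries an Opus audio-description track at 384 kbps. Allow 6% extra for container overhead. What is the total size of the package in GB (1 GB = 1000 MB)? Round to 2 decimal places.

Audio: 384 kbps = 0.384 Mbps.
security camera export: 5.884 Mbps × 18480 s × 1.06 = 115260.5 Mb
music video: 31.584 Mbps × 172 s × 1.06 = 5758.4 Mb
documentary: 10.484 Mbps × 7200 s × 1.06 = 80013.9 Mb
training video: 4.684 Mbps × 840 s × 1.06 = 4170.6 Mb
product demo: 3.824 Mbps × 1200 s × 1.06 = 4864.1 Mb
Total: 210067.5 Mb = 26258.4 MB.
= 26.26 GB.

26.26 GB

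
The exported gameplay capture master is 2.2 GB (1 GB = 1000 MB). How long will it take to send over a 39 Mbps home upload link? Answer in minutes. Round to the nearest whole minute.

File: 2.2 GB = 17600.0 Mb.
At 39 Mbps: 17600.0 / 39 = 451.3 s ≈ 7.52 minutes.

8 minutes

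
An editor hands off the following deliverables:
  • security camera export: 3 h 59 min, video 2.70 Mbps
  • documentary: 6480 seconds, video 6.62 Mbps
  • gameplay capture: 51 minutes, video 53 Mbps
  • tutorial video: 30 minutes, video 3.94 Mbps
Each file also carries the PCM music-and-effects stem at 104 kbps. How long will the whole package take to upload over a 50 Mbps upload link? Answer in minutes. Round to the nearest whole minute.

Audio: 104 kbps = 0.104 Mbps.
security camera export: 2.804 Mbps × 14340 s = 40209.4 Mb
documentary: 6.724 Mbps × 6480 s = 43571.5 Mb
gameplay capture: 53.104 Mbps × 3060 s = 162498.2 Mb
tutorial video: 4.044 Mbps × 1800 s = 7279.2 Mb
Total: 253558.3 Mb = 31694.8 MB.
At 50 Mbps: 253558.3 / 50 = 5071 s ≈ 84.5 minutes.

85 minutes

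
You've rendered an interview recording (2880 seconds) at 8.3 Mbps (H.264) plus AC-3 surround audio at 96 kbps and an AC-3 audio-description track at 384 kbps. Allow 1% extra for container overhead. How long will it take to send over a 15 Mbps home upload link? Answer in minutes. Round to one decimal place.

Audio total: 96 + 384 = 480 kbps = 0.480 Mbps.
Total bitrate: 8.780 Mbps.
File: 8.780 Mbps × 2880 s = 25286.4 Mb.
With 1% container overhead: ×1.01. → 25539.3 Mb.
At 15 Mbps: 25539.3 / 15 = 1702.6 s ≈ 28.4 minutes.

28.4 minutes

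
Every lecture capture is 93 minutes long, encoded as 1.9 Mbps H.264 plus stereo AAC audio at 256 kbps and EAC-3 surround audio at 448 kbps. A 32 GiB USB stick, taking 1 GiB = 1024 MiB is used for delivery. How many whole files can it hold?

18

93 min = 5580 s
Audio total: 256 + 448 = 704 kbps = 0.704 Mbps.
Total bitrate: 2.604 Mbps.
Per item: 2.604 Mbps × 5580 s = 14,530 Mb = 1,816 MB.
Capacity: 32 GiB = 274,878 Mb; 18.92 items → 18 complete.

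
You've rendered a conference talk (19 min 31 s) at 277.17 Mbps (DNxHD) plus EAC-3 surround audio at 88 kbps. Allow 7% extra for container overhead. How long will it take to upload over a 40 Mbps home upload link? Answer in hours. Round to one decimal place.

19 min 31 s = 1171 s
Audio: 88 kbps = 0.088 Mbps.
Total bitrate: 277.258 Mbps.
File: 277.258 Mbps × 1171 s = 324669.1 Mb.
With 7% container overhead: ×1.07. → 347396.0 Mb.
At 40 Mbps: 347396.0 / 40 = 8684.9 s ≈ 2.41 hours.

2.4 hours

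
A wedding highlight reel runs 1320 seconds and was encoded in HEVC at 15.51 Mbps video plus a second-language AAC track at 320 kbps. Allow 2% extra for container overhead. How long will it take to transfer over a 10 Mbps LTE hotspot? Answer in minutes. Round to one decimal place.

Audio: 320 kbps = 0.320 Mbps.
Total bitrate: 15.830 Mbps.
File: 15.830 Mbps × 1320 s = 20895.6 Mb.
With 2% container overhead: ×1.02. → 21313.5 Mb.
At 10 Mbps: 21313.5 / 10 = 2131.4 s ≈ 35.5 minutes.

35.5 minutes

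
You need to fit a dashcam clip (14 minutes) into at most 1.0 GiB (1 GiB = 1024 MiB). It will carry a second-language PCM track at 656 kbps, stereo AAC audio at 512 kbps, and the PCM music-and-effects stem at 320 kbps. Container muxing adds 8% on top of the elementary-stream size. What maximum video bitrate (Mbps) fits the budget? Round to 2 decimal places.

7.98 Mbps

Budget: 1.0 GiB = 8589.9 Mb.
Stream payload after overhead: 8589.9 / 1.08 = 7953.6 Mb.
14 min = 840 s
Total bitrate budget: 7953.6 Mb / 840 s = 9.469 Mbps.
Audio total: 656 + 512 + 320 = 1488 kbps = 1.488 Mbps.
Video: 9.469 − 1.488 = 7.981 Mbps.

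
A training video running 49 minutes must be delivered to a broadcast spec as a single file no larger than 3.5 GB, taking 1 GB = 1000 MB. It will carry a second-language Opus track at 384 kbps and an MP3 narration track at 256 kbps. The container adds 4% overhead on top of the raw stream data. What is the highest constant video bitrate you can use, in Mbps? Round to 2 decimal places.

8.52 Mbps

Budget: 3.5 GB = 28000.0 Mb.
Stream payload after overhead: 28000.0 / 1.04 = 26923.1 Mb.
49 min = 2940 s
Total bitrate budget: 26923.1 Mb / 2940 s = 9.158 Mbps.
Audio total: 384 + 256 = 640 kbps = 0.640 Mbps.
Video: 9.158 − 0.640 = 8.518 Mbps.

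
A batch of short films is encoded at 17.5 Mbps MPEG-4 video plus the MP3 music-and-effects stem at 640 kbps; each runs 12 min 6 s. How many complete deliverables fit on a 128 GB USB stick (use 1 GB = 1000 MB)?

12 min 6 s = 726 s
Audio: 640 kbps = 0.640 Mbps.
Total bitrate: 18.140 Mbps.
Per item: 18.140 Mbps × 726 s = 13,170 Mb = 1,646 MB.
Capacity: 128 GB = 1,024,000 Mb; 77.75 items → 77 complete.

77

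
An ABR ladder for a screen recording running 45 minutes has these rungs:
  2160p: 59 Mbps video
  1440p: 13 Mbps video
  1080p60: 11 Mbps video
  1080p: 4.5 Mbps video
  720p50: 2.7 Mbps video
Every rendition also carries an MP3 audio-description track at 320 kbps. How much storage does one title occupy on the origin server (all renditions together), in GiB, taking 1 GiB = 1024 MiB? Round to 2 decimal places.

28.85 GiB

45 min = 2700 s
Audio: 320 kbps = 0.320 Mbps.
Sum of rendition bitrates: (59+0.320) + (13+0.320) + (11+0.320) + (4.5+0.320) + (2.7+0.320) = 91.800 Mbps.
× 2700 s = 247,860 Mb = 30,982 MB = 28.85 GiB.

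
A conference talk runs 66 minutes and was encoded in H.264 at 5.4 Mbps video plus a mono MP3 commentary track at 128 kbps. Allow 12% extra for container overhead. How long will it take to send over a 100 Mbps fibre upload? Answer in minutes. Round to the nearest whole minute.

4 minutes

66 min = 3960 s
Audio: 128 kbps = 0.128 Mbps.
Total bitrate: 5.528 Mbps.
File: 5.528 Mbps × 3960 s = 21890.9 Mb.
With 12% container overhead: ×1.12. → 24517.8 Mb.
At 100 Mbps: 24517.8 / 100 = 245.2 s ≈ 4.09 minutes.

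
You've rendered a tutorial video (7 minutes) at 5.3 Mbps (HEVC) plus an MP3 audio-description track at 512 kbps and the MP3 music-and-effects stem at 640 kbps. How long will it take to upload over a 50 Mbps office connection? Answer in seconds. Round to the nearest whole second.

7 min = 420 s
Audio total: 512 + 640 = 1152 kbps = 1.152 Mbps.
Total bitrate: 6.452 Mbps.
File: 6.452 Mbps × 420 s = 2709.8 Mb.
At 50 Mbps: 2709.8 / 50 = 54.2 s ≈ 54.2 seconds.

54 seconds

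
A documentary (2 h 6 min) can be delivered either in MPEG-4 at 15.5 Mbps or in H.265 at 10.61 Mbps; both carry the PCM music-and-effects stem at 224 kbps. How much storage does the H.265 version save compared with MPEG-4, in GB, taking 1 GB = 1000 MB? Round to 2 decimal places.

4.62 GB

2 h 6 min = 126 min = 7560 s
Audio: 224 kbps = 0.224 Mbps.
MPEG-4: 15.724 Mbps × 7560 s = 118873.4 Mb = 14.859 GB.
H.265: 10.834 Mbps × 7560 s = 81905.0 Mb = 10.238 GB.
Saving: 14.859 − 10.238 = 4.621 GB.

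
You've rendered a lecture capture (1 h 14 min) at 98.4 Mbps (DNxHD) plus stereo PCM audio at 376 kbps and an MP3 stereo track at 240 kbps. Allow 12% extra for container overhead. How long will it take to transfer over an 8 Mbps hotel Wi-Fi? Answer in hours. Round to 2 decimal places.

17.10 hours

1 h 14 min = 74 min = 4440 s
Audio total: 376 + 240 = 616 kbps = 0.616 Mbps.
Total bitrate: 99.016 Mbps.
File: 99.016 Mbps × 4440 s = 439631.0 Mb.
With 12% container overhead: ×1.12. → 492386.8 Mb.
At 8 Mbps: 492386.8 / 8 = 61548.3 s ≈ 17.1 hours.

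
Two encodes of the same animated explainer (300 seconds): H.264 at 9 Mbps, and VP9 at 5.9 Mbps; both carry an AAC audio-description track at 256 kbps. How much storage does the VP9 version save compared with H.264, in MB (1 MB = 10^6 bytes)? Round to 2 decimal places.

116.25 MB

Audio: 256 kbps = 0.256 Mbps.
H.264: 9.256 Mbps × 300 s = 2776.8 Mb = 347.100 MB.
VP9: 6.156 Mbps × 300 s = 1846.8 Mb = 230.850 MB.
Saving: 347.100 − 230.850 = 116.250 MB.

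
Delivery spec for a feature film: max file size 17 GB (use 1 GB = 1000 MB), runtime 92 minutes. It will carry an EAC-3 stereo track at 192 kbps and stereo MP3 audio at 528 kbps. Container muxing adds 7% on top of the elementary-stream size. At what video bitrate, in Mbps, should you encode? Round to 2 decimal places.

22.31 Mbps

Budget: 17 GB = 136000.0 Mb.
Stream payload after overhead: 136000.0 / 1.07 = 127102.8 Mb.
92 min = 5520 s
Total bitrate budget: 127102.8 Mb / 5520 s = 23.026 Mbps.
Audio total: 192 + 528 = 720 kbps = 0.720 Mbps.
Video: 23.026 − 0.720 = 22.306 Mbps.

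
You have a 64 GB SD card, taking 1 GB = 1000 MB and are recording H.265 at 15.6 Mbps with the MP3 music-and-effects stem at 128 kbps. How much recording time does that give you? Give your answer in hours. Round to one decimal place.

9.0 hours

Audio: 128 kbps = 0.128 Mbps.
Total bitrate: 15.6 + 0.128 = 15.728 Mbps.
Capacity: 64 GB = 512,000 Mb.
Recording time: 512,000 / 15.728 = 32,553 s ≈ 9.04 hours.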